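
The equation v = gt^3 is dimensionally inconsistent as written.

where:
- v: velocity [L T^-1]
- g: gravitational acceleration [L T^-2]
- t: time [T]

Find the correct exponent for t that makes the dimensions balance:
The exponent of t should be 1: v = gt

The LHS v has dimensions [L T^-1]; t has dimensions [T].
As written, the RHS gt^3 (exponent 3 on t) has dimensions [L T], which does not match.
With exponent 1, the RHS gt has dimensions [L T^-1], matching the LHS.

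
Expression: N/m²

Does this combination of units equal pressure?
Yes

The expression N/m² has dimensions [L^-1 M T^-2], which is exactly pressure [L^-1 M T^-2].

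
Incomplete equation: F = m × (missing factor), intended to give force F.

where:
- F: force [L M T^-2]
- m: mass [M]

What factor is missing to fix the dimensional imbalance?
a (acceleration), dimensions [L T^-2]

F has dimensions [L M T^-2] and m has dimensions [M].
The missing factor must have dimensions [L M T^-2] / [M] = [L T^-2], i.e. acceleration (a).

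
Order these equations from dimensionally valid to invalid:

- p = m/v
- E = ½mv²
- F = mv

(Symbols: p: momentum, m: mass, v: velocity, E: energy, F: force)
Dimensionally correct: E = ½mv²
Dimensionally incorrect: p = m/v, F = mv
Ordered (correct first, then incorrect): E = ½mv², p = m/v, F = mv

- p = m/v: LHS [L M T^-1], RHS [L^-1 M T] → incorrect ✗
- E = ½mv²: LHS [L^2 M T^-2], RHS [L^2 M T^-2] → correct ✓
- F = mv: LHS [L M T^-2], RHS [L M T^-1] → incorrect ✗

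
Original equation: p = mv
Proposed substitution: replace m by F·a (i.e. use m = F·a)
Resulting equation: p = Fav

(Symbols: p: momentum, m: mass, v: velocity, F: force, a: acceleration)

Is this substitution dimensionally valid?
No

[m] = [M] and [F·a] = [L^2 M T^-4]. These differ, so the substitution replaces a quantity by one of different dimensions and the result p = Fav has LHS [L M T^-1] vs RHS [L^3 M T^-5] — inconsistent.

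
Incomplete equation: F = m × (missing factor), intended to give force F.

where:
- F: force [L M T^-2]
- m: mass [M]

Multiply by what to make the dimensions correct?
a (acceleration), dimensions [L T^-2]

F has dimensions [L M T^-2] and m has dimensions [M].
The missing factor must have dimensions [L M T^-2] / [M] = [L T^-2], i.e. acceleration (a).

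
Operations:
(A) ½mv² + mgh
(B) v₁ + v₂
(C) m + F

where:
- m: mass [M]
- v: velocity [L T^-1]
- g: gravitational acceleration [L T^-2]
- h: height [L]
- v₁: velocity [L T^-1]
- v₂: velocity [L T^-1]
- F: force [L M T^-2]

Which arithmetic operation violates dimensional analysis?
(C) m + F

(A) ½mv² + mgh: ½mv² [L^2 M T^-2] and mgh [L^2 M T^-2] — same dimensions ✓
(B) v₁ + v₂: v₁ [L T^-1] and v₂ [L T^-1] — same dimensions ✓
(C) m + F: m [M] and F [L M T^-2] — different dimensions cannot be added/subtracted ✗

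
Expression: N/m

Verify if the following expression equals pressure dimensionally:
No

The expression N/m has dimensions [M T^-2], but pressure has dimensions [L^-1 M T^-2].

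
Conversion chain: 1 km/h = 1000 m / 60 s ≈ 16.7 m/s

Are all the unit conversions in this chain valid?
The chain is incorrect (it contains an error).

Incorrect: 1 h = 3600 s, not 60 s (1 km/h ≈ 0.278 m/s)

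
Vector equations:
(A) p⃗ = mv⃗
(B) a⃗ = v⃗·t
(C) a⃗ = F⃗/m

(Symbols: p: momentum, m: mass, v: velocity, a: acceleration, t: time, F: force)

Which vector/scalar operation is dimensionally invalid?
(B) a⃗ = v⃗·t

(A) p⃗ = mv⃗: LHS [L M T^-1], RHS [L M T^-1] ✓ — mass (scalar) times velocity (vector)
(B) a⃗ = v⃗·t: LHS [L T^-2], RHS [L] ✗ — acceleration is velocity per time; should be v⃗/t
(C) a⃗ = F⃗/m: LHS [L T^-2], RHS [L T^-2] ✓ — force (vector) divided by mass (scalar)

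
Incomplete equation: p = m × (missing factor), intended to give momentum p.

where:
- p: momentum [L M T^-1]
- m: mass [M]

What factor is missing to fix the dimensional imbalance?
v (velocity), dimensions [L T^-1]

p has dimensions [L M T^-1] and m has dimensions [M].
The missing factor must have dimensions [L M T^-1] / [M] = [L T^-1], i.e. velocity (v).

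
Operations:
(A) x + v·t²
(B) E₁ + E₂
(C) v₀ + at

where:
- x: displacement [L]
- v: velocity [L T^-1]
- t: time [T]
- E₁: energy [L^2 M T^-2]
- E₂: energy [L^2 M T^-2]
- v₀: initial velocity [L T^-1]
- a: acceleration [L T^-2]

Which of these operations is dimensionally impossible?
(A) x + v·t²

(A) x + v·t²: x [L] and v·t² [L T] — different dimensions cannot be added/subtracted ✗
(B) E₁ + E₂: E₁ [L^2 M T^-2] and E₂ [L^2 M T^-2] — same dimensions ✓
(C) v₀ + at: v₀ [L T^-1] and at [L T^-1] — same dimensions ✓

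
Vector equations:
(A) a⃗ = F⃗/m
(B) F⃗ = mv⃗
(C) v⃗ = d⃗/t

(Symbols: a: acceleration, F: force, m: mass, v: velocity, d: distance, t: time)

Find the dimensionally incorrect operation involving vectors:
(B) F⃗ = mv⃗

(A) a⃗ = F⃗/m: LHS [L T^-2], RHS [L T^-2] ✓ — force (vector) divided by mass (scalar)
(B) F⃗ = mv⃗: LHS [L M T^-2], RHS [L M T^-1] ✗ — mass times velocity is momentum, not force; should be ma⃗
(C) v⃗ = d⃗/t: LHS [L T^-1], RHS [L T^-1] ✓ — displacement (vector) divided by time (scalar)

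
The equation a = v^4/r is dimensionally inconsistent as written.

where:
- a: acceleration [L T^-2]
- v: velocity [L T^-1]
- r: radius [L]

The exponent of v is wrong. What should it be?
The exponent of v should be 2: a = v^2/r

The LHS a has dimensions [L T^-2]; v has dimensions [L T^-1].
As written, the RHS v^4/r (exponent 4 on v) has dimensions [L^3 T^-4], which does not match.
With exponent 2, the RHS v^2/r has dimensions [L T^-2], matching the LHS.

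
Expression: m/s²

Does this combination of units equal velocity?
No

The expression m/s² has dimensions [L T^-2], but velocity has dimensions [L T^-1].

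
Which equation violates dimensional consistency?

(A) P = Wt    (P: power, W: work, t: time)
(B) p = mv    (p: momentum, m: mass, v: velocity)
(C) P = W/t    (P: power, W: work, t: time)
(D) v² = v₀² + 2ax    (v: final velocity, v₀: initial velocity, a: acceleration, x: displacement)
(A) P = Wt

The equation (A) P = Wt is dimensionally incorrect.

LHS (P): [L^2 M T^-3]
RHS (Wt): [L^2 M T^-1] ✗

The dimensions do not match. The other three equations balance.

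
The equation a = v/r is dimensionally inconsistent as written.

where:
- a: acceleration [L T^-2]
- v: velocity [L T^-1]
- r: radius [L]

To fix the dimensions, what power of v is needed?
The exponent of v should be 2: a = v^2/r

The LHS a has dimensions [L T^-2]; v has dimensions [L T^-1].
As written, the RHS v/r (exponent 1 on v) has dimensions [T^-1], which does not match.
With exponent 2, the RHS v^2/r has dimensions [L T^-2], matching the LHS.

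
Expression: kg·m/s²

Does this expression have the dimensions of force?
Yes

The expression kg·m/s² has dimensions [L M T^-2], which is exactly force [L M T^-2].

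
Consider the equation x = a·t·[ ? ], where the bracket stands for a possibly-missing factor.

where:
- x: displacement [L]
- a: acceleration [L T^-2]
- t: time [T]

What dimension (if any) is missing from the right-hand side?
[T] — time (e.g. t)

x has dimensions [L]; a·t has dimensions [L T^-1].
The bracketed factor must supply [L] / [L T^-1] = [T].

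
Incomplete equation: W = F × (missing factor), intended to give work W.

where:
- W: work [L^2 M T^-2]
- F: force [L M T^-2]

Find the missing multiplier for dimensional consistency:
d (distance), dimensions [L]

W has dimensions [L^2 M T^-2] and F has dimensions [L M T^-2].
The missing factor must have dimensions [L^2 M T^-2] / [L M T^-2] = [L], i.e. distance (d).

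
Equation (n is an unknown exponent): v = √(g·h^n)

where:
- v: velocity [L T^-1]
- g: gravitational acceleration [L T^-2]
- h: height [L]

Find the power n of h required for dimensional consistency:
n = 1

v has dimensions [L T^-1]; h has dimensions [L].
With n = 1: √(g·h^1) has dimensions [L T^-1], matching the LHS ✓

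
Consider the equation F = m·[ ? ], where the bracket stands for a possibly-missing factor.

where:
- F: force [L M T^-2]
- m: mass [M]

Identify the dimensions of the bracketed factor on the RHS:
[L T^-2] — acceleration (e.g. a)

F has dimensions [L M T^-2]; m has dimensions [M].
The bracketed factor must supply [L M T^-2] / [M] = [L T^-2].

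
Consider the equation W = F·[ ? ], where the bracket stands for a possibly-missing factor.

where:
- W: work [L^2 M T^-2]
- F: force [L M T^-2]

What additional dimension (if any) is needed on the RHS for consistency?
[L] — length (e.g. a distance d)

W has dimensions [L^2 M T^-2]; F has dimensions [L M T^-2].
The bracketed factor must supply [L^2 M T^-2] / [L M T^-2] = [L].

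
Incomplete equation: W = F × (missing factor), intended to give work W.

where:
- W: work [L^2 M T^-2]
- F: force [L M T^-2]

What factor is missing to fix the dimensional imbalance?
d (distance), dimensions [L]

W has dimensions [L^2 M T^-2] and F has dimensions [L M T^-2].
The missing factor must have dimensions [L^2 M T^-2] / [L M T^-2] = [L], i.e. distance (d).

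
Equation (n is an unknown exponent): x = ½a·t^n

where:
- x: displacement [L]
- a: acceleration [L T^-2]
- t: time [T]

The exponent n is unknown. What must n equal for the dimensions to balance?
n = 2

x has dimensions [L]; t has dimensions [T].
The rest of the RHS has dimensions [L T^-2], so t^n must supply [T^2].
With n = 2: ½a·t^2 has dimensions [L], matching the LHS ✓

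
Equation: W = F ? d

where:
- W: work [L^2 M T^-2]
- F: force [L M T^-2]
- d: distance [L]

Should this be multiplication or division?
multiplication (×): W = F × d

W [L^2 M T^-2]; F [L M T^-2]; d [L].
F × d → [L^2 M T^-2] ✓
F ÷ d → [M T^-2] ✗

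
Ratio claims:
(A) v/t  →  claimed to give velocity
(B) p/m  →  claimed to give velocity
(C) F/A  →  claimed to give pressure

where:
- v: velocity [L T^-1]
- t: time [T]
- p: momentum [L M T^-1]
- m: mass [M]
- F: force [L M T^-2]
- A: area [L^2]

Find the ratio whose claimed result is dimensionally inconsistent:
(A) v/t does not give velocity

(A) v/t: [L T^-2] ≠ velocity [L T^-1] ✗
(B) p/m: [L T^-1] = velocity [L T^-1] ✓
(C) F/A: [L^-1 M T^-2] = pressure [L^-1 M T^-2] ✓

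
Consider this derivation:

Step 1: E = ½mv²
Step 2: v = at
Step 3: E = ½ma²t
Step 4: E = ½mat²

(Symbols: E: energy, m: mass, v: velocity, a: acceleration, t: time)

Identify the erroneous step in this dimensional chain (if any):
Step 3

Step 1: E = ½mv² → LHS [L^2 M T^-2], RHS [L^2 M T^-2] ✓
Step 2: v = at → LHS [L T^-1], RHS [L T^-1] ✓
Step 3: E = ½ma²t → LHS [L^2 M T^-2], RHS [L^2 M T^-3] ✗

The first dimensional inconsistency appears in step 3: E = ½ma²t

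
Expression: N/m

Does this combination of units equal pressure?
No

The expression N/m has dimensions [M T^-2], but pressure has dimensions [L^-1 M T^-2].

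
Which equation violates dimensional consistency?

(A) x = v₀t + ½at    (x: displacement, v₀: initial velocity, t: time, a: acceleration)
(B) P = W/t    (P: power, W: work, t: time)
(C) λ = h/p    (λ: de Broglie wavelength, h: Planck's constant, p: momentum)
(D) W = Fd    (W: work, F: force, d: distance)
(A) x = v₀t + ½at

The equation (A) x = v₀t + ½at is dimensionally incorrect.

LHS (x): [L]
RHS terms:
  - v₀t: [L] ✓
  - ½at: [L T^-1] ✗ (does not match LHS)

The dimensions do not match. The other three equations balance.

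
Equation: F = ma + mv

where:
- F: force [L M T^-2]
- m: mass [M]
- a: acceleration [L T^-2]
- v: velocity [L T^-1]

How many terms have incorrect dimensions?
1

LHS F: [L M T^-2]
- ma: [L M T^-2] ✓
- mv: [L M T^-1] ✗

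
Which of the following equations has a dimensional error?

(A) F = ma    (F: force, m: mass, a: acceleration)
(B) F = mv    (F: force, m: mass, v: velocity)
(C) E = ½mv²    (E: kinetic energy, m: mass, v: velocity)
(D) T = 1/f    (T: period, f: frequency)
(B) F = mv

The equation (B) F = mv is dimensionally incorrect.

LHS (F): [L M T^-2]
RHS (mv): [L M T^-1] ✗

The dimensions do not match. The other three equations balance.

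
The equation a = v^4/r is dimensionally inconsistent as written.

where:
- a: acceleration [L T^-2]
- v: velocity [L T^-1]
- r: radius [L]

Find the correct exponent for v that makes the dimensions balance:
The exponent of v should be 2: a = v^2/r

The LHS a has dimensions [L T^-2]; v has dimensions [L T^-1].
As written, the RHS v^4/r (exponent 4 on v) has dimensions [L^3 T^-4], which does not match.
With exponent 2, the RHS v^2/r has dimensions [L T^-2], matching the LHS.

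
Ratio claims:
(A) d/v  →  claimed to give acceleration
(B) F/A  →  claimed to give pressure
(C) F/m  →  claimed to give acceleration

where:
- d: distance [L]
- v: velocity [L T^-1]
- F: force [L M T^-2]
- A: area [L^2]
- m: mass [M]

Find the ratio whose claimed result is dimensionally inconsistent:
(A) d/v does not give acceleration

(A) d/v: [T] ≠ acceleration [L T^-2] ✗
(B) F/A: [L^-1 M T^-2] = pressure [L^-1 M T^-2] ✓
(C) F/m: [L T^-2] = acceleration [L T^-2] ✓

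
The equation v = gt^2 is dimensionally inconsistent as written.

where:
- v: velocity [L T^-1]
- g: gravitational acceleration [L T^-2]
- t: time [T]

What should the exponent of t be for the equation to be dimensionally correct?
The exponent of t should be 1: v = gt

The LHS v has dimensions [L T^-1]; t has dimensions [T].
As written, the RHS gt^2 (exponent 2 on t) has dimensions [L], which does not match.
With exponent 1, the RHS gt has dimensions [L T^-1], matching the LHS.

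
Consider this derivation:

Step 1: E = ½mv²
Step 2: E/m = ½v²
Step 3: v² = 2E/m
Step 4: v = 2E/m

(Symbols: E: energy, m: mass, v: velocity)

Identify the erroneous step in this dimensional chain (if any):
Step 4

Step 1: E = ½mv² → LHS [L^2 M T^-2], RHS [L^2 M T^-2] ✓
Step 2: E/m = ½v² → LHS [L^2 T^-2], RHS [L^2 T^-2] ✓
Step 3: v² = 2E/m → LHS [L^2 T^-2], RHS [L^2 T^-2] ✓
Step 4: v = 2E/m → LHS [L T^-1], RHS [L^2 T^-2] ✗

The first dimensional inconsistency appears in step 4: v = 2E/m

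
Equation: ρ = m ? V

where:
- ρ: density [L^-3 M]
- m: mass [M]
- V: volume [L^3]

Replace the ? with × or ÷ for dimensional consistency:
division (÷): ρ = m ÷ V

ρ [L^-3 M]; m [M]; V [L^3].
m × V → [L^3 M] ✗
m ÷ V → [L^-3 M] ✓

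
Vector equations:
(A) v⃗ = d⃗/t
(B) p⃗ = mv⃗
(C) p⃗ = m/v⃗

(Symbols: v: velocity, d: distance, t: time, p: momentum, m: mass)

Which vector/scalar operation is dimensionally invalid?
(C) p⃗ = m/v⃗

(A) v⃗ = d⃗/t: LHS [L T^-1], RHS [L T^-1] ✓ — displacement (vector) divided by time (scalar)
(B) p⃗ = mv⃗: LHS [L M T^-1], RHS [L M T^-1] ✓ — mass (scalar) times velocity (vector)
(C) p⃗ = m/v⃗: LHS [L M T^-1], RHS [L^-1 M T] ✗ — momentum is mass times velocity; should be mv⃗ (and division by a vector is undefined)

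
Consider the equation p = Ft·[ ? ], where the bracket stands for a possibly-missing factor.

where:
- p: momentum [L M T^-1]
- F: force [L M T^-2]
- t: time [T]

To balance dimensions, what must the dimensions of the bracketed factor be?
Nothing is missing — the bracketed factor must be dimensionless.

p has dimensions [L M T^-1] and Ft already has dimensions [L M T^-1], so p = Ft is dimensionally complete.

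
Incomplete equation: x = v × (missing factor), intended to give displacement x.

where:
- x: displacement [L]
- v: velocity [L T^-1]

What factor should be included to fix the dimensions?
t (time), dimensions [T]

x has dimensions [L] and v has dimensions [L T^-1].
The missing factor must have dimensions [L] / [L T^-1] = [T], i.e. time (t).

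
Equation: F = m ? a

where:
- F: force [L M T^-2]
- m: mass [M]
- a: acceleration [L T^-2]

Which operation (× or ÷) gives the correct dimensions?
multiplication (×): F = m × a

F [L M T^-2]; m [M]; a [L T^-2].
m × a → [L M T^-2] ✓
m ÷ a → [L^-1 M T^2] ✗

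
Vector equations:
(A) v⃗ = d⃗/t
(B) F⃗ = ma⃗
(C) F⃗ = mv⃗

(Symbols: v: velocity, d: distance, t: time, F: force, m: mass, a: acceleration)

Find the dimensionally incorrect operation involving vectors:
(C) F⃗ = mv⃗

(A) v⃗ = d⃗/t: LHS [L T^-1], RHS [L T^-1] ✓ — displacement (vector) divided by time (scalar)
(B) F⃗ = ma⃗: LHS [L M T^-2], RHS [L M T^-2] ✓ — Force and acceleration are vectors, mass is a scalar
(C) F⃗ = mv⃗: LHS [L M T^-2], RHS [L M T^-1] ✗ — mass times velocity is momentum, not force; should be ma⃗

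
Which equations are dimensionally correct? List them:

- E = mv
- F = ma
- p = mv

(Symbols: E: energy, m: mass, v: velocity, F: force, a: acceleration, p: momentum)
Dimensionally correct: F = ma, p = mv
Dimensionally incorrect: E = mv
Ordered (correct first, then incorrect): F = ma, p = mv, E = mv

- E = mv: LHS [L^2 M T^-2], RHS [L M T^-1] → incorrect ✗
- F = ma: LHS [L M T^-2], RHS [L M T^-2] → correct ✓
- p = mv: LHS [L M T^-1], RHS [L M T^-1] → correct ✓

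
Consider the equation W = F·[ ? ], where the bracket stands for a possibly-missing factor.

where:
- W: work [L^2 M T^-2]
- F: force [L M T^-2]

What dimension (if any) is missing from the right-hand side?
[L] — length (e.g. a distance d)

W has dimensions [L^2 M T^-2]; F has dimensions [L M T^-2].
The bracketed factor must supply [L^2 M T^-2] / [L M T^-2] = [L].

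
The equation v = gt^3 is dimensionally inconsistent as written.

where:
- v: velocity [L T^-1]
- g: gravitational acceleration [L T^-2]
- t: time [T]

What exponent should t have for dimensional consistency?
The exponent of t should be 1: v = gt

The LHS v has dimensions [L T^-1]; t has dimensions [T].
As written, the RHS gt^3 (exponent 3 on t) has dimensions [L T], which does not match.
With exponent 1, the RHS gt has dimensions [L T^-1], matching the LHS.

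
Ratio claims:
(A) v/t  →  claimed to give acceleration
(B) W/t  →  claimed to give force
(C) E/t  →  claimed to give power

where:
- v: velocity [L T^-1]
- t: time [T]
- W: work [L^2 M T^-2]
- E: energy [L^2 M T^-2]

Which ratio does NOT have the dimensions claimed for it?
(B) W/t does not give force

(A) v/t: [L T^-2] = acceleration [L T^-2] ✓
(B) W/t: [L^2 M T^-3] ≠ force [L M T^-2] ✗
(C) E/t: [L^2 M T^-3] = power [L^2 M T^-3] ✓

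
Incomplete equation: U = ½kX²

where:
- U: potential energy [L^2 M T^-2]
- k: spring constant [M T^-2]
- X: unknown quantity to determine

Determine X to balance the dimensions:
X = x (displacement), dimensions [L]

U has dimensions [L^2 M T^-2]; the rest of the RHS (½k) has dimensions [M T^-2].
So X² must have dimensions [L^2], i.e. X has dimensions [L] — X = x (displacement).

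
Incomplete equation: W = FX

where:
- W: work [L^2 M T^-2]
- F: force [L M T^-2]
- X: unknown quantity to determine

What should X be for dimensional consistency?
X = d (distance), dimensions [L]

W has dimensions [L^2 M T^-2]; the rest of the RHS (F) has dimensions [L M T^-2].
So X must have dimensions [L] — X = d (distance).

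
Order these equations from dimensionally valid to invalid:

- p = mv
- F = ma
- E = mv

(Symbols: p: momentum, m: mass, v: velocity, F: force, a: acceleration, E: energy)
Dimensionally correct: p = mv, F = ma
Dimensionally incorrect: E = mv
Ordered (correct first, then incorrect): p = mv, F = ma, E = mv

- p = mv: LHS [L M T^-1], RHS [L M T^-1] → correct ✓
- F = ma: LHS [L M T^-2], RHS [L M T^-2] → correct ✓
- E = mv: LHS [L^2 M T^-2], RHS [L M T^-1] → incorrect ✗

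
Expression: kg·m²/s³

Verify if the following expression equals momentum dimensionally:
No

The expression kg·m²/s³ has dimensions [L^2 M T^-3], but momentum has dimensions [L M T^-1].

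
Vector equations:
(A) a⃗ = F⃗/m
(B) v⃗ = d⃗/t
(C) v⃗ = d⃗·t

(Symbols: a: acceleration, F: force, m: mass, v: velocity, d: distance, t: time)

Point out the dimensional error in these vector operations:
(C) v⃗ = d⃗·t

(A) a⃗ = F⃗/m: LHS [L T^-2], RHS [L T^-2] ✓ — force (vector) divided by mass (scalar)
(B) v⃗ = d⃗/t: LHS [L T^-1], RHS [L T^-1] ✓ — displacement (vector) divided by time (scalar)
(C) v⃗ = d⃗·t: LHS [L T^-1], RHS [L T] ✗ — velocity is displacement per time; should be d⃗/t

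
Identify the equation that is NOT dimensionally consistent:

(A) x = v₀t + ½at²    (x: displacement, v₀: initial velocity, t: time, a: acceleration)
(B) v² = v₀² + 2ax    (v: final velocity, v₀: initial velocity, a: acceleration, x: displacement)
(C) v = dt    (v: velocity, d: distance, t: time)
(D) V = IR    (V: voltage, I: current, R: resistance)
(C) v = dt

The equation (C) v = dt is dimensionally incorrect.

LHS (v): [L T^-1]
RHS (dt): [L T] ✗

The dimensions do not match. The other three equations balance.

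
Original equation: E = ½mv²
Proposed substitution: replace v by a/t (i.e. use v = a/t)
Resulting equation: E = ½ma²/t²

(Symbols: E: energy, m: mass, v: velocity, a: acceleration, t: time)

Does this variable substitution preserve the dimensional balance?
No

[v] = [L T^-1] and [a/t] = [L T^-3]. These differ, so the substitution replaces a quantity by one of different dimensions and the result E = ½ma²/t² has LHS [L^2 M T^-2] vs RHS [L^2 M T^-6] — inconsistent.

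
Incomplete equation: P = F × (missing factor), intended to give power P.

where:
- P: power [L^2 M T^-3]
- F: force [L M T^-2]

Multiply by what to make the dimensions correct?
v (velocity), dimensions [L T^-1]

P has dimensions [L^2 M T^-3] and F has dimensions [L M T^-2].
The missing factor must have dimensions [L^2 M T^-3] / [L M T^-2] = [L T^-1], i.e. velocity (v).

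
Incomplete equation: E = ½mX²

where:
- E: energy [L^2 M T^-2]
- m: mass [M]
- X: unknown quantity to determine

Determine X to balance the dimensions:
X = v (velocity), dimensions [L T^-1]

E has dimensions [L^2 M T^-2]; the rest of the RHS (½m) has dimensions [M].
So X² must have dimensions [L^2 T^-2], i.e. X has dimensions [L T^-1] — X = v (velocity).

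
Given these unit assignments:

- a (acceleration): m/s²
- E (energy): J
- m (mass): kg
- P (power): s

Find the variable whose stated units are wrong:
P

The variable P (power) should have units W, not s.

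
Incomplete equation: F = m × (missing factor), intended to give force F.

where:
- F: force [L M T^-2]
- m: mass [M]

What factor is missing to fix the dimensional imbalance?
a (acceleration), dimensions [L T^-2]

F has dimensions [L M T^-2] and m has dimensions [M].
The missing factor must have dimensions [L M T^-2] / [M] = [L T^-2], i.e. acceleration (a).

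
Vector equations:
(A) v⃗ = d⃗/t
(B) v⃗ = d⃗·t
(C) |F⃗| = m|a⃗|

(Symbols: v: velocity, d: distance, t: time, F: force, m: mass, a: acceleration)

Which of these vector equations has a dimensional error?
(B) v⃗ = d⃗·t

(A) v⃗ = d⃗/t: LHS [L T^-1], RHS [L T^-1] ✓ — displacement (vector) divided by time (scalar)
(B) v⃗ = d⃗·t: LHS [L T^-1], RHS [L T] ✗ — velocity is displacement per time; should be d⃗/t
(C) |F⃗| = m|a⃗|: LHS [L M T^-2], RHS [L M T^-2] ✓ — magnitudes of vectors are scalars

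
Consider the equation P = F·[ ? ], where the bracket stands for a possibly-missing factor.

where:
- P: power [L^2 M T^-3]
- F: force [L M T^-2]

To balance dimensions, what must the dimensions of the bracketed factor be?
[L T^-1] — velocity (e.g. v)

P has dimensions [L^2 M T^-3]; F has dimensions [L M T^-2].
The bracketed factor must supply [L^2 M T^-3] / [L M T^-2] = [L T^-1].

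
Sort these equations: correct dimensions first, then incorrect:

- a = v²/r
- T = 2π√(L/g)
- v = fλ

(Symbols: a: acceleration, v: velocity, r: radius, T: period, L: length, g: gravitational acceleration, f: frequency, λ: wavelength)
Dimensionally correct: a = v²/r, T = 2π√(L/g), v = fλ
Dimensionally incorrect: none
Ordered (correct first, then incorrect): a = v²/r, T = 2π√(L/g), v = fλ

- a = v²/r: LHS [L T^-2], RHS [L T^-2] → correct ✓
- T = 2π√(L/g): LHS [T], RHS [T] → correct ✓
- v = fλ: LHS [L T^-1], RHS [L T^-1] → correct ✓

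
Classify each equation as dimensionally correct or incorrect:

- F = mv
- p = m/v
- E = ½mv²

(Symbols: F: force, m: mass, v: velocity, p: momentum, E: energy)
Dimensionally correct: E = ½mv²
Dimensionally incorrect: F = mv, p = m/v
Ordered (correct first, then incorrect): E = ½mv², F = mv, p = m/v

- F = mv: LHS [L M T^-2], RHS [L M T^-1] → incorrect ✗
- p = m/v: LHS [L M T^-1], RHS [L^-1 M T] → incorrect ✗
- E = ½mv²: LHS [L^2 M T^-2], RHS [L^2 M T^-2] → correct ✓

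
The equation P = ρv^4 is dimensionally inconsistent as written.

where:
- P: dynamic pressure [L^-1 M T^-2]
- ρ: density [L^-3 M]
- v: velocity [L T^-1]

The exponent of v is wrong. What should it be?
The exponent of v should be 2: P = ρv^2

The LHS P has dimensions [L^-1 M T^-2]; v has dimensions [L T^-1].
As written, the RHS ρv^4 (exponent 4 on v) has dimensions [L M T^-4], which does not match.
With exponent 2, the RHS ρv^2 has dimensions [L^-1 M T^-2], matching the LHS.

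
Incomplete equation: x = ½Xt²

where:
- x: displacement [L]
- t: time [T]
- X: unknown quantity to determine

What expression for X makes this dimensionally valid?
X = a (acceleration), dimensions [L T^-2]

x has dimensions [L]; the rest of the RHS (½ t²) has dimensions [T^2].
So X must have dimensions [L T^-2] — X = a (acceleration).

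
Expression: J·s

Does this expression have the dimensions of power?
No

The expression J·s has dimensions [L^2 M T^-1], but power has dimensions [L^2 M T^-3].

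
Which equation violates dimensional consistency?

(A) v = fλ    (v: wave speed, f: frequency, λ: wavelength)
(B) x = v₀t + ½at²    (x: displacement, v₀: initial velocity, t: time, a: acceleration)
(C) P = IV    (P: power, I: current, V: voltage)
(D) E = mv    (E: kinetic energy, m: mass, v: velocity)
(D) E = mv

The equation (D) E = mv is dimensionally incorrect.

LHS (E): [L^2 M T^-2]
RHS (mv): [L M T^-1] ✗

The dimensions do not match. The other three equations balance.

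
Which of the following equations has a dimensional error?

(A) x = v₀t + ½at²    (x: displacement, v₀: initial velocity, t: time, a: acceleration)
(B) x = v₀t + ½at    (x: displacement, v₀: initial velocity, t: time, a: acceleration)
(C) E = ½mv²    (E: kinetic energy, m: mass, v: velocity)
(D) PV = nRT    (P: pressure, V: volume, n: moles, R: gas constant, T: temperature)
(B) x = v₀t + ½at

The equation (B) x = v₀t + ½at is dimensionally incorrect.

LHS (x): [L]
RHS terms:
  - v₀t: [L] ✓
  - ½at: [L T^-1] ✗ (does not match LHS)

The dimensions do not match. The other three equations balance.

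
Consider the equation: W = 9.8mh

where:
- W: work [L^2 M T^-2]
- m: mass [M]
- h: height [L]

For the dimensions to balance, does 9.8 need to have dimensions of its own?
Yes

W has dimensions [L^2 M T^-2], while mh alone has dimensions [L M]. For the equation to balance, the factor 9.8 must carry dimensions [L T^-2] — it is a dimensional constant (a numerical value of a physical quantity with its units suppressed), not a pure number.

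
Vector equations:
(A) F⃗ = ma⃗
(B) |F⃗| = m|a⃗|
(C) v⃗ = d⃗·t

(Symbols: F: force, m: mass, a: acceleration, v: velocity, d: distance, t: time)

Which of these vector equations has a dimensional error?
(C) v⃗ = d⃗·t

(A) F⃗ = ma⃗: LHS [L M T^-2], RHS [L M T^-2] ✓ — Force and acceleration are vectors, mass is a scalar
(B) |F⃗| = m|a⃗|: LHS [L M T^-2], RHS [L M T^-2] ✓ — magnitudes of vectors are scalars
(C) v⃗ = d⃗·t: LHS [L T^-1], RHS [L T] ✗ — velocity is displacement per time; should be d⃗/t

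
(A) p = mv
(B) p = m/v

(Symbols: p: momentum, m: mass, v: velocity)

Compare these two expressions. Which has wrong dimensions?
(B)

(A) p = mv: LHS [L M T^-1], RHS [L M T^-1] ✓
(B) p = m/v: LHS [L M T^-1], RHS [L^-1 M T] ✗

Expression (B) p = m/v is dimensionally incorrect.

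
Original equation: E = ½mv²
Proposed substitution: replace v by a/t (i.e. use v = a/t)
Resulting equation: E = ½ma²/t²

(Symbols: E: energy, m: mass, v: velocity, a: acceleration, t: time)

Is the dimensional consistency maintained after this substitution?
No

[v] = [L T^-1] and [a/t] = [L T^-3]. These differ, so the substitution replaces a quantity by one of different dimensions and the result E = ½ma²/t² has LHS [L^2 M T^-2] vs RHS [L^2 M T^-6] — inconsistent.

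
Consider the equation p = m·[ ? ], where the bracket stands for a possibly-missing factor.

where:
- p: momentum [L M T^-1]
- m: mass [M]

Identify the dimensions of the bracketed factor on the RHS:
[L T^-1] — velocity (e.g. v)

p has dimensions [L M T^-1]; m has dimensions [M].
The bracketed factor must supply [L M T^-1] / [M] = [L T^-1].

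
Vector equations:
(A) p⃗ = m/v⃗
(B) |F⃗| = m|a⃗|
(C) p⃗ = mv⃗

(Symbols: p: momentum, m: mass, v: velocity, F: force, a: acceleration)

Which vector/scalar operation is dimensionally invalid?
(A) p⃗ = m/v⃗

(A) p⃗ = m/v⃗: LHS [L M T^-1], RHS [L^-1 M T] ✗ — momentum is mass times velocity; should be mv⃗ (and division by a vector is undefined)
(B) |F⃗| = m|a⃗|: LHS [L M T^-2], RHS [L M T^-2] ✓ — magnitudes of vectors are scalars
(C) p⃗ = mv⃗: LHS [L M T^-1], RHS [L M T^-1] ✓ — mass (scalar) times velocity (vector)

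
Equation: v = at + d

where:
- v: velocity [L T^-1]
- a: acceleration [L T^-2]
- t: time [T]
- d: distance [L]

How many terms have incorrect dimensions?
1

LHS v: [L T^-1]
- at: [L T^-1] ✓
- d: [L] ✗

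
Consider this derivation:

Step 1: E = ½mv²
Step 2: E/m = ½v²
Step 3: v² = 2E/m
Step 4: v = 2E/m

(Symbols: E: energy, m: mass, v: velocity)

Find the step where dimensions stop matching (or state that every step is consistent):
Step 4

Step 1: E = ½mv² → LHS [L^2 M T^-2], RHS [L^2 M T^-2] ✓
Step 2: E/m = ½v² → LHS [L^2 T^-2], RHS [L^2 T^-2] ✓
Step 3: v² = 2E/m → LHS [L^2 T^-2], RHS [L^2 T^-2] ✓
Step 4: v = 2E/m → LHS [L T^-1], RHS [L^2 T^-2] ✗

The first dimensional inconsistency appears in step 4: v = 2E/m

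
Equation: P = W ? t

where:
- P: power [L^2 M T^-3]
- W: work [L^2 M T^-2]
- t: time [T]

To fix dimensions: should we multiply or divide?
division (÷): P = W ÷ t

P [L^2 M T^-3]; W [L^2 M T^-2]; t [T].
W × t → [L^2 M T^-1] ✗
W ÷ t → [L^2 M T^-3] ✓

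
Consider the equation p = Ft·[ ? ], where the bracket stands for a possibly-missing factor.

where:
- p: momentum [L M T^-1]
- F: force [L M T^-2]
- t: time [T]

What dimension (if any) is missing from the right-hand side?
Nothing is missing — the bracketed factor must be dimensionless.

p has dimensions [L M T^-1] and Ft already has dimensions [L M T^-1], so p = Ft is dimensionally complete.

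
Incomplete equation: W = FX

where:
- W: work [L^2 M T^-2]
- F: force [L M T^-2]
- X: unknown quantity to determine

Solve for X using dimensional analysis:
X = d (distance), dimensions [L]

W has dimensions [L^2 M T^-2]; the rest of the RHS (F) has dimensions [L M T^-2].
So X must have dimensions [L] — X = d (distance).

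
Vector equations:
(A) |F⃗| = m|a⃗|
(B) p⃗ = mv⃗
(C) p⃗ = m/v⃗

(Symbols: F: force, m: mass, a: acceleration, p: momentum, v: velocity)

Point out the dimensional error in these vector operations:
(C) p⃗ = m/v⃗

(A) |F⃗| = m|a⃗|: LHS [L M T^-2], RHS [L M T^-2] ✓ — magnitudes of vectors are scalars
(B) p⃗ = mv⃗: LHS [L M T^-1], RHS [L M T^-1] ✓ — mass (scalar) times velocity (vector)
(C) p⃗ = m/v⃗: LHS [L M T^-1], RHS [L^-1 M T] ✗ — momentum is mass times velocity; should be mv⃗ (and division by a vector is undefined)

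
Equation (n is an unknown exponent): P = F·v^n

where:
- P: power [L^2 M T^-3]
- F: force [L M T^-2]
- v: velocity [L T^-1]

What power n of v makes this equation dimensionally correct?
n = 1

P has dimensions [L^2 M T^-3]; v has dimensions [L T^-1].
The rest of the RHS has dimensions [L M T^-2], so v^n must supply [L T^-1].
With n = 1: F·v^1 has dimensions [L^2 M T^-3], matching the LHS ✓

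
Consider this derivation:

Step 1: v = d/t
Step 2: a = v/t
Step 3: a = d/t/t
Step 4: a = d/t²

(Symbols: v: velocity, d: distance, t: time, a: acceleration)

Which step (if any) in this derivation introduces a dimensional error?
No step introduces an error — all steps are dimensionally consistent.

Step 1: v = d/t → LHS [L T^-1], RHS [L T^-1] ✓
Step 2: a = v/t → LHS [L T^-2], RHS [L T^-2] ✓
Step 3: a = d/t/t → LHS [L T^-2], RHS [L T^-2] ✓
Step 4: a = d/t² → LHS [L T^-2], RHS [L T^-2] ✓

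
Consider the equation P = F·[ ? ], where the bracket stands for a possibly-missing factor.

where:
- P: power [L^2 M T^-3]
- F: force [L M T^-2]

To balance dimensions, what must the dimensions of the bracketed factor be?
[L T^-1] — velocity (e.g. v)

P has dimensions [L^2 M T^-3]; F has dimensions [L M T^-2].
The bracketed factor must supply [L^2 M T^-3] / [L M T^-2] = [L T^-1].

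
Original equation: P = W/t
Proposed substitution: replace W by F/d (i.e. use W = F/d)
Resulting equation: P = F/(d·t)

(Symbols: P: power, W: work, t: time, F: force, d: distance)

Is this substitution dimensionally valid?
No

[W] = [L^2 M T^-2] and [F/d] = [M T^-2]. These differ, so the substitution replaces a quantity by one of different dimensions and the result P = F/(d·t) has LHS [L^2 M T^-3] vs RHS [M T^-3] — inconsistent.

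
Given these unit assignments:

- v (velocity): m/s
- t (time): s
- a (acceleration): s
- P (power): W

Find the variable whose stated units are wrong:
a

The variable a (acceleration) should have units m/s², not s.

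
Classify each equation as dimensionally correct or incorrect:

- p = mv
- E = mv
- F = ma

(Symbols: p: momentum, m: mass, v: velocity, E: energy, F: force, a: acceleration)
Dimensionally correct: p = mv, F = ma
Dimensionally incorrect: E = mv
Ordered (correct first, then incorrect): p = mv, F = ma, E = mv

- p = mv: LHS [L M T^-1], RHS [L M T^-1] → correct ✓
- E = mv: LHS [L^2 M T^-2], RHS [L M T^-1] → incorrect ✗
- F = ma: LHS [L M T^-2], RHS [L M T^-2] → correct ✓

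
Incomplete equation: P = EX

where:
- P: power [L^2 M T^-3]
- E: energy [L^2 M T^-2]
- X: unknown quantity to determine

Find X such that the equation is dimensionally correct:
X = f (inverse time / frequency (1/t)), dimensions [T^-1]

P has dimensions [L^2 M T^-3]; the rest of the RHS (E) has dimensions [L^2 M T^-2].
So X must have dimensions [T^-1] — X = f (inverse time / frequency (1/t)).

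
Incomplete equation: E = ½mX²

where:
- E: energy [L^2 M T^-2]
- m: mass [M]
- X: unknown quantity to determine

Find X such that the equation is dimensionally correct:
X = v (velocity), dimensions [L T^-1]

E has dimensions [L^2 M T^-2]; the rest of the RHS (½m) has dimensions [M].
So X² must have dimensions [L^2 T^-2], i.e. X has dimensions [L T^-1] — X = v (velocity).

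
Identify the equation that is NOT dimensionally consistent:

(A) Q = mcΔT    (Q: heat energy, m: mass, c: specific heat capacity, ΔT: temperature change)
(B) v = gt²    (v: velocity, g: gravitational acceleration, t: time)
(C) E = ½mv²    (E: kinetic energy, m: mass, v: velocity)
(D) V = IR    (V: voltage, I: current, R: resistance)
(B) v = gt²

The equation (B) v = gt² is dimensionally incorrect.

LHS (v): [L T^-1]
RHS (gt²): [L] ✗

The dimensions do not match. The other three equations balance.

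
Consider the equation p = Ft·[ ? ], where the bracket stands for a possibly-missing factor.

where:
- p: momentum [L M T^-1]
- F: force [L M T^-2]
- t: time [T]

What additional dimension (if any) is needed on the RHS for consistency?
Nothing is missing — the bracketed factor must be dimensionless.

p has dimensions [L M T^-1] and Ft already has dimensions [L M T^-1], so p = Ft is dimensionally complete.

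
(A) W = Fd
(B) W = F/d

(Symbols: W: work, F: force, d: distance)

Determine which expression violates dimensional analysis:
(B)

(A) W = Fd: LHS [L^2 M T^-2], RHS [L^2 M T^-2] ✓
(B) W = F/d: LHS [L^2 M T^-2], RHS [M T^-2] ✗

Expression (B) W = F/d is dimensionally incorrect.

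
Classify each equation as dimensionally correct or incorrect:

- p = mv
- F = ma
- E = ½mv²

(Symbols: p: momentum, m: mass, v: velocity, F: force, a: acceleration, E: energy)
Dimensionally correct: p = mv, F = ma, E = ½mv²
Dimensionally incorrect: none
Ordered (correct first, then incorrect): p = mv, F = ma, E = ½mv²

- p = mv: LHS [L M T^-1], RHS [L M T^-1] → correct ✓
- F = ma: LHS [L M T^-2], RHS [L M T^-2] → correct ✓
- E = ½mv²: LHS [L^2 M T^-2], RHS [L^2 M T^-2] → correct ✓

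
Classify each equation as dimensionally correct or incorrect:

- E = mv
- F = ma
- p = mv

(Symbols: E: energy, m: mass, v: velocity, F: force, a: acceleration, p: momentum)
Dimensionally correct: F = ma, p = mv
Dimensionally incorrect: E = mv
Ordered (correct first, then incorrect): F = ma, p = mv, E = mv

- E = mv: LHS [L^2 M T^-2], RHS [L M T^-1] → incorrect ✗
- F = ma: LHS [L M T^-2], RHS [L M T^-2] → correct ✓
- p = mv: LHS [L M T^-1], RHS [L M T^-1] → correct ✓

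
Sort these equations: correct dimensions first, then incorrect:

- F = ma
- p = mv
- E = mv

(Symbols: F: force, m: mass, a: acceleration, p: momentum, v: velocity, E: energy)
Dimensionally correct: F = ma, p = mv
Dimensionally incorrect: E = mv
Ordered (correct first, then incorrect): F = ma, p = mv, E = mv

- F = ma: LHS [L M T^-2], RHS [L M T^-2] → correct ✓
- p = mv: LHS [L M T^-1], RHS [L M T^-1] → correct ✓
- E = mv: LHS [L^2 M T^-2], RHS [L M T^-1] → incorrect ✗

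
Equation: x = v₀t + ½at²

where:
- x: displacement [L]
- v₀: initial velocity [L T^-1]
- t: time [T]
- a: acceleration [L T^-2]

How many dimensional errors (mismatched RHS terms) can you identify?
0

LHS x: [L]
- v₀t: [L] ✓
- ½at²: [L] ✓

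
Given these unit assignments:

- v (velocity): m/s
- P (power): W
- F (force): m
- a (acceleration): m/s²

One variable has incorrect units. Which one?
F

The variable F (force) should have units N, not m.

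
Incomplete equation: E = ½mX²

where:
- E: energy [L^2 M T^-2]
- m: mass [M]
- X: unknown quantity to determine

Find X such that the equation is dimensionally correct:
X = v (velocity), dimensions [L T^-1]

E has dimensions [L^2 M T^-2]; the rest of the RHS (½m) has dimensions [M].
So X² must have dimensions [L^2 T^-2], i.e. X has dimensions [L T^-1] — X = v (velocity).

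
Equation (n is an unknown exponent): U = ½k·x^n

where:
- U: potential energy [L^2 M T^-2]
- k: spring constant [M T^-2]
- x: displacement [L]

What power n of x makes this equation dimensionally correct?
n = 2

U has dimensions [L^2 M T^-2]; x has dimensions [L].
The rest of the RHS has dimensions [M T^-2], so x^n must supply [L^2].
With n = 2: ½k·x^2 has dimensions [L^2 M T^-2], matching the LHS ✓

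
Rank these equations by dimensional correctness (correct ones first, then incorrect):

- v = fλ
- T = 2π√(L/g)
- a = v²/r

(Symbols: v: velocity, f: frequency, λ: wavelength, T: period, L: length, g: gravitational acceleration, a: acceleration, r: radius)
Dimensionally correct: v = fλ, T = 2π√(L/g), a = v²/r
Dimensionally incorrect: none
Ordered (correct first, then incorrect): v = fλ, T = 2π√(L/g), a = v²/r

- v = fλ: LHS [L T^-1], RHS [L T^-1] → correct ✓
- T = 2π√(L/g): LHS [T], RHS [T] → correct ✓
- a = v²/r: LHS [L T^-2], RHS [L T^-2] → correct ✓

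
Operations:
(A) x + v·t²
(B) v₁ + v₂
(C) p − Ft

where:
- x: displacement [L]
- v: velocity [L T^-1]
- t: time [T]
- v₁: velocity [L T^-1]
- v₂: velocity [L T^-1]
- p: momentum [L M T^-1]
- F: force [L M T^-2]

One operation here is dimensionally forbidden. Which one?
(A) x + v·t²

(A) x + v·t²: x [L] and v·t² [L T] — different dimensions cannot be added/subtracted ✗
(B) v₁ + v₂: v₁ [L T^-1] and v₂ [L T^-1] — same dimensions ✓
(C) p − Ft: p [L M T^-1] and Ft [L M T^-1] — same dimensions ✓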